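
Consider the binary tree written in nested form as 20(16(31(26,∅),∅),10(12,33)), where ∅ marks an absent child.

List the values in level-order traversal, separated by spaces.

Level-order visits nodes level by level from the root, left to right within each level.
Level 0: 20
Level 1: 16, 10
Level 2: 31, 12, 33
Level 3: 26

20 16 10 31 12 33 26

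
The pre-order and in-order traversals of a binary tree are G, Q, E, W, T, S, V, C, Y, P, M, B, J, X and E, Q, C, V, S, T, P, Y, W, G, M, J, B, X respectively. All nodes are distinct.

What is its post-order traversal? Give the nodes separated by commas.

The first element of pre-order is the root; it splits in-order into left and right subtrees.
Root G: left subtree has 9 nodes {E, Q, C, V, S, T, P, Y, W}, right has 4 {M, J, B, X}.
  Root Q: left subtree has 1 node {E}, right has 7 {C, V, S, T, P, Y, W}.
    Root W: left subtree has 6 nodes {C, V, S, T, P, Y}, right has 0 { }.
      Root T: left subtree has 3 nodes {C, V, S}, right has 2 {P, Y}.
        Root S: left subtree has 2 nodes {C, V}, right has 0 { }.
          Root V: left subtree has 1 node {C}, right has 0 { }.
        Root Y: left subtree has 1 node {P}, right has 0 { }.
  Root M: left subtree has 0 nodes { }, right has 3 {J, B, X}.
    Root B: left subtree has 1 node {J}, right has 1 {X}.

E, C, V, S, P, Y, T, W, Q, J, X, B, M, G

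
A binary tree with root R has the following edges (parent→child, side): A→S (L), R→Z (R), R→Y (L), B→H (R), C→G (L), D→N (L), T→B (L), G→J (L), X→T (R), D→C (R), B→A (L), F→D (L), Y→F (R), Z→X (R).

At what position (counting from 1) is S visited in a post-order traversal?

Post-order visits the left subtree, then the right subtree, then the node.
At R: go left to Y.
  At Y: no left child.
  At Y: go right to F.
    At F: go left to D.
      At D: go left to N.
        N is a leaf — visit N.
      At D: go right to C.
        At C: go left to G.
          At G: go left to J.
            J is a leaf — visit J.
          At G: no right child.
          Visit G.
        At C: no right child.
        Visit C.
      Visit D.
    At F: no right child.
    Visit F.
  Visit Y.
At R: go right to Z.
  At Z: no left child.
  At Z: go right to X.
    At X: no left child.
    At X: go right to T.
      At T: go left to B.
        At B: go left to A.
          At A: go left to S.
            S is a leaf — visit S.
          At A: no right child.
          Visit A.
        At B: go right to H.
          H is a leaf — visit H.
        Visit B.
      At T: no right child.
      Visit T.
    Visit X.
  Visit Z.
Visit R.
Full post-order sequence: N, J, G, C, D, F, Y, S, A, H, B, T, X, Z, R.

8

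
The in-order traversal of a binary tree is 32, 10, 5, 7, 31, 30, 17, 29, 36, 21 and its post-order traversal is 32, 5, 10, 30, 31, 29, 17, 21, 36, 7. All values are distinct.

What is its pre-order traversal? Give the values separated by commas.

7, 10, 32, 5, 36, 17, 31, 30, 29, 21

The last element of post-order is the root; it splits in-order into left and right subtrees.
Root 7: left subtree has 3 nodes {32, 10, 5}, right has 6 {31, 30, 17, 29, 36, 21}.
  Root 10: left subtree has 1 node {32}, right has 1 {5}.
  Root 36: left subtree has 4 nodes {31, 30, 17, 29}, right has 1 {21}.
    Root 17: left subtree has 2 nodes {31, 30}, right has 1 {29}.
      Root 31: left subtree has 0 nodes { }, right has 1 {30}.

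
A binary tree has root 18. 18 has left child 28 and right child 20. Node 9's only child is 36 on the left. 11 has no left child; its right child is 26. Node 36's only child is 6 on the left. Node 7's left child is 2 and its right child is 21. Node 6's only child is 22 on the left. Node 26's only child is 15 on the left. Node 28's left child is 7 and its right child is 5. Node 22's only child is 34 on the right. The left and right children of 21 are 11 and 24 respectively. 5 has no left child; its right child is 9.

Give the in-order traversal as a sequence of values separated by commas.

2, 7, 11, 15, 26, 21, 24, 28, 5, 22, 34, 6, 36, 9, 18, 20

In-order visits the left subtree, then the node, then the right subtree.
At 18: go left to 28.
  At 28: go left to 7.
    At 7: go left to 2.
      2 is a leaf — visit 2.
    Visit 7.
    At 7: go right to 21.
      At 21: go left to 11.
        At 11: no left child.
        Visit 11.
        At 11: go right to 26.
          At 26: go left to 15.
            15 is a leaf — visit 15.
          Visit 26.
          At 26: no right child.
      Visit 21.
      At 21: go right to 24.
        24 is a leaf — visit 24.
  Visit 28.
  At 28: go right to 5.
    At 5: no left child.
    Visit 5.
    At 5: go right to 9.
      At 9: go left to 36.
        At 36: go left to 6.
          At 6: go left to 22.
            At 22: no left child.
            Visit 22.
            At 22: go right to 34.
              34 is a leaf — visit 34.
          Visit 6.
          At 6: no right child.
        Visit 36.
        At 36: no right child.
      Visit 9.
      At 9: no right child.
Visit 18.
At 18: go right to 20.
  20 is a leaf — visit 20.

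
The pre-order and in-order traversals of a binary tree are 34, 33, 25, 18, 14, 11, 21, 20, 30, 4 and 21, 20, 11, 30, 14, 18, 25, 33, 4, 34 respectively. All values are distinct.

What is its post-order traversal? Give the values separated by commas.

The first element of pre-order is the root; it splits in-order into left and right subtrees.
Root 34: left subtree has 9 nodes {21, 20, 11, 30, 14, 18, 25, 33, 4}, right has 0 { }.
  Root 33: left subtree has 7 nodes {21, 20, 11, 30, 14, 18, 25}, right has 1 {4}.
    Root 25: left subtree has 6 nodes {21, 20, 11, 30, 14, 18}, right has 0 { }.
      Root 18: left subtree has 5 nodes {21, 20, 11, 30, 14}, right has 0 { }.
        Root 14: left subtree has 4 nodes {21, 20, 11, 30}, right has 0 { }.
          Root 11: left subtree has 2 nodes {21, 20}, right has 1 {30}.
            Root 21: left subtree has 0 nodes { }, right has 1 {20}.

20, 21, 30, 11, 14, 18, 25, 4, 33, 34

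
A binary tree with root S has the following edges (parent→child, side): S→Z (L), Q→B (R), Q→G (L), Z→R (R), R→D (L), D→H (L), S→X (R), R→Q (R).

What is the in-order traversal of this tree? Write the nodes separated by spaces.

Z H D R G Q B S X

In-order visits the left subtree, then the node, then the right subtree.
At S: go left to Z.
  At Z: no left child.
  Visit Z.
  At Z: go right to R.
    At R: go left to D.
      At D: go left to H.
        H is a leaf — visit H.
      Visit D.
      At D: no right child.
    Visit R.
    At R: go right to Q.
      At Q: go left to G.
        G is a leaf — visit G.
      Visit Q.
      At Q: go right to B.
        B is a leaf — visit B.
Visit S.
At S: go right to X.
  X is a leaf — visit X.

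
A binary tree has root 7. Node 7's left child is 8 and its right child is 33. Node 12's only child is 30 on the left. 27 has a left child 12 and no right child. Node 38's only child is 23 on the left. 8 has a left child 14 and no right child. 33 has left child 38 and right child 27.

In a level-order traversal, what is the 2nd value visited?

8

Level-order visits nodes level by level from the root, left to right within each level.
Level 0: 7
Level 1: 8, 33
Level 2: 14, 38, 27
Level 3: 23, 12
Level 4: 30
Full level-order sequence: 7, 8, 33, 14, 38, 27, 23, 12, 30.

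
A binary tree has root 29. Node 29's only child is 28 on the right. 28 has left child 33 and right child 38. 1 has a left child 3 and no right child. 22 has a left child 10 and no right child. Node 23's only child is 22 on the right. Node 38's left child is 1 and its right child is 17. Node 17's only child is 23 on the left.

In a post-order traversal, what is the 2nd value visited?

3

Post-order visits the left subtree, then the right subtree, then the node.
At 29: no left child.
At 29: go right to 28.
  At 28: go left to 33.
    33 is a leaf — visit 33.
  At 28: go right to 38.
    At 38: go left to 1.
      At 1: go left to 3.
        3 is a leaf — visit 3.
      At 1: no right child.
      Visit 1.
    At 38: go right to 17.
      At 17: go left to 23.
        At 23: no left child.
        At 23: go right to 22.
          At 22: go left to 10.
            10 is a leaf — visit 10.
          At 22: no right child.
          Visit 22.
        Visit 23.
      At 17: no right child.
      Visit 17.
    Visit 38.
  Visit 28.
Visit 29.
Full post-order sequence: 33, 3, 1, 10, 22, 23, 17, 38, 28, 29.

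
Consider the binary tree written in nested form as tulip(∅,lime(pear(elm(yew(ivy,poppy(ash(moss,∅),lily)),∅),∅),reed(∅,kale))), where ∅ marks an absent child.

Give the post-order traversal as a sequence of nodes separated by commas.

ivy, moss, ash, lily, poppy, yew, elm, pear, kale, reed, lime, tulip

Post-order visits the left subtree, then the right subtree, then the node.
At tulip: no left child.
At tulip: go right to lime.
  At lime: go left to pear.
    At pear: go left to elm.
      At elm: go left to yew.
        At yew: go left to ivy.
          ivy is a leaf — visit ivy.
        At yew: go right to poppy.
          At poppy: go left to ash.
            At ash: go left to moss.
              moss is a leaf — visit moss.
            At ash: no right child.
            Visit ash.
          At poppy: go right to lily.
            lily is a leaf — visit lily.
          Visit poppy.
        Visit yew.
      At elm: no right child.
      Visit elm.
    At pear: no right child.
    Visit pear.
  At lime: go right to reed.
    At reed: no left child.
    At reed: go right to kale.
      kale is a leaf — visit kale.
    Visit reed.
  Visit lime.
Visit tulip.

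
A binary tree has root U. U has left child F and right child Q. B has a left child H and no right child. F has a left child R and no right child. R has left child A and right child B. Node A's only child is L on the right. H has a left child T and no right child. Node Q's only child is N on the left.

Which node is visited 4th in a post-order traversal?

Post-order visits the left subtree, then the right subtree, then the node.
At U: go left to F.
  At F: go left to R.
    At R: go left to A.
      At A: no left child.
      At A: go right to L.
        L is a leaf — visit L.
      Visit A.
    At R: go right to B.
      At B: go left to H.
        At H: go left to T.
          T is a leaf — visit T.
        At H: no right child.
        Visit H.
      At B: no right child.
      Visit B.
    Visit R.
  At F: no right child.
  Visit F.
At U: go right to Q.
  At Q: go left to N.
    N is a leaf — visit N.
  At Q: no right child.
  Visit Q.
Visit U.
Full post-order sequence: L, A, T, H, B, R, F, N, Q, U.

H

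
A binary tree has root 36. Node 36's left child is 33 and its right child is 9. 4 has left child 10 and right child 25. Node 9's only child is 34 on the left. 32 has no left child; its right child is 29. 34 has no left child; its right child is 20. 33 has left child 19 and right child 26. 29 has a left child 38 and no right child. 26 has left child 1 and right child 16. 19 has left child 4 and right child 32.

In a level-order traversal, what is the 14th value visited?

29

Level-order visits nodes level by level from the root, left to right within each level.
Level 0: 36
Level 1: 33, 9
Level 2: 19, 26, 34
Level 3: 4, 32, 1, 16, 20
Level 4: 10, 25, 29
Level 5: 38
Full level-order sequence: 36, 33, 9, 19, 26, 34, 4, 32, 1, 16, 20, 10, 25, 29, 38.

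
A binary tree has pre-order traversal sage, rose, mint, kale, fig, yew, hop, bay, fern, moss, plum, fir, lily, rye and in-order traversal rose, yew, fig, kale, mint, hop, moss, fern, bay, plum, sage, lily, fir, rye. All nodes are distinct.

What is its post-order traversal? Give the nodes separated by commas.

The first element of pre-order is the root; it splits in-order into left and right subtrees.
Root sage: left subtree has 10 nodes {rose, yew, fig, kale, mint, hop, moss, fern, bay, plum}, right has 3 {lily, fir, rye}.
  Root rose: left subtree has 0 nodes { }, right has 9 {yew, fig, kale, mint, hop, moss, fern, bay, plum}.
    Root mint: left subtree has 3 nodes {yew, fig, kale}, right has 5 {hop, moss, fern, bay, plum}.
      Root kale: left subtree has 2 nodes {yew, fig}, right has 0 { }.
        Root fig: left subtree has 1 node {yew}, right has 0 { }.
      Root hop: left subtree has 0 nodes { }, right has 4 {moss, fern, bay, plum}.
        Root bay: left subtree has 2 nodes {moss, fern}, right has 1 {plum}.
          Root fern: left subtree has 1 node {moss}, right has 0 { }.
  Root fir: left subtree has 1 node {lily}, right has 1 {rye}.

yew, fig, kale, moss, fern, plum, bay, hop, mint, rose, lily, rye, fir, sage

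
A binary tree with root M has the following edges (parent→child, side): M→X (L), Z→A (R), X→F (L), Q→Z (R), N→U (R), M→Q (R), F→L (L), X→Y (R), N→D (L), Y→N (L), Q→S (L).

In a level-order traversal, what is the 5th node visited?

Level-order visits nodes level by level from the root, left to right within each level.
Level 0: M
Level 1: X, Q
Level 2: F, Y, S, Z
Level 3: L, N, A
Level 4: D, U
Full level-order sequence: M, X, Q, F, Y, S, Z, L, N, A, D, U.

Y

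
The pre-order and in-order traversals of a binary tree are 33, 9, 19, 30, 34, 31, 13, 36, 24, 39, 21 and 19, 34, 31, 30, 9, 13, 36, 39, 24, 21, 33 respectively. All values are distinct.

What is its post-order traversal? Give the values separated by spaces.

31 34 30 19 39 21 24 36 13 9 33

The first element of pre-order is the root; it splits in-order into left and right subtrees.
Root 33: left subtree has 10 nodes {19, 34, 31, 30, 9, 13, 36, 39, 24, 21}, right has 0 { }.
  Root 9: left subtree has 4 nodes {19, 34, 31, 30}, right has 5 {13, 36, 39, 24, 21}.
    Root 19: left subtree has 0 nodes { }, right has 3 {34, 31, 30}.
      Root 30: left subtree has 2 nodes {34, 31}, right has 0 { }.
        Root 34: left subtree has 0 nodes { }, right has 1 {31}.
    Root 13: left subtree has 0 nodes { }, right has 4 {36, 39, 24, 21}.
      Root 36: left subtree has 0 nodes { }, right has 3 {39, 24, 21}.
        Root 24: left subtree has 1 node {39}, right has 1 {21}.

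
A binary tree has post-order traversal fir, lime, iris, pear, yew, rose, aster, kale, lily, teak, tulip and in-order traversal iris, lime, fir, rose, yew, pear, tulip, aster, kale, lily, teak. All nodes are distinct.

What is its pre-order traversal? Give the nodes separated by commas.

The last element of post-order is the root; it splits in-order into left and right subtrees.
Root tulip: left subtree has 6 nodes {iris, lime, fir, rose, yew, pear}, right has 4 {aster, kale, lily, teak}.
  Root rose: left subtree has 3 nodes {iris, lime, fir}, right has 2 {yew, pear}.
    Root iris: left subtree has 0 nodes { }, right has 2 {lime, fir}.
      Root lime: left subtree has 0 nodes { }, right has 1 {fir}.
    Root yew: left subtree has 0 nodes { }, right has 1 {pear}.
  Root teak: left subtree has 3 nodes {aster, kale, lily}, right has 0 { }.
    Root lily: left subtree has 2 nodes {aster, kale}, right has 0 { }.
      Root kale: left subtree has 1 node {aster}, right has 0 { }.

tulip, rose, iris, lime, fir, yew, pear, teak, lily, kale, aster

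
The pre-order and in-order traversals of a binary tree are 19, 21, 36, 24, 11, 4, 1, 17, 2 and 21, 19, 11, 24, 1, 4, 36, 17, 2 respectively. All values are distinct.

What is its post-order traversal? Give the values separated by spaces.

The first element of pre-order is the root; it splits in-order into left and right subtrees.
Root 19: left subtree has 1 node {21}, right has 7 {11, 24, 1, 4, 36, 17, 2}.
  Root 36: left subtree has 4 nodes {11, 24, 1, 4}, right has 2 {17, 2}.
    Root 24: left subtree has 1 node {11}, right has 2 {1, 4}.
      Root 4: left subtree has 1 node {1}, right has 0 { }.
    Root 17: left subtree has 0 nodes { }, right has 1 {2}.

21 11 1 4 24 2 17 36 19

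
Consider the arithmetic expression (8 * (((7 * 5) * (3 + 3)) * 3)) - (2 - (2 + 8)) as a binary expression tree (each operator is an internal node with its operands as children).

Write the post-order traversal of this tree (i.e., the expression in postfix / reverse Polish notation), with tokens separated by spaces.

Post-order on an expression tree gives postfix notation: for each operator, emit left operand, right operand, then the operator.

8 7 5 * 3 3 + * 3 * * 2 2 8 + - -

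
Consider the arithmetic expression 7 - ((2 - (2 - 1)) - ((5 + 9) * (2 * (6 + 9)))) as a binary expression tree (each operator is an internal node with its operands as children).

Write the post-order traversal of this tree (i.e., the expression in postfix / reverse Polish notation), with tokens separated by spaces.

7 2 2 1 - - 5 9 + 2 6 9 + * * - -

Post-order on an expression tree gives postfix notation: for each operator, emit left operand, right operand, then the operator.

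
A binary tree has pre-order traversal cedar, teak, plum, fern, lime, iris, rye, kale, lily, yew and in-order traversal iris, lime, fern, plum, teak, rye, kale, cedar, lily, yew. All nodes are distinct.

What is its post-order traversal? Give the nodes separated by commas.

The first element of pre-order is the root; it splits in-order into left and right subtrees.
Root cedar: left subtree has 7 nodes {iris, lime, fern, plum, teak, rye, kale}, right has 2 {lily, yew}.
  Root teak: left subtree has 4 nodes {iris, lime, fern, plum}, right has 2 {rye, kale}.
    Root plum: left subtree has 3 nodes {iris, lime, fern}, right has 0 { }.
      Root fern: left subtree has 2 nodes {iris, lime}, right has 0 { }.
        Root lime: left subtree has 1 node {iris}, right has 0 { }.
    Root rye: left subtree has 0 nodes { }, right has 1 {kale}.
  Root lily: left subtree has 0 nodes { }, right has 1 {yew}.

iris, lime, fern, plum, kale, rye, teak, yew, lily, cedar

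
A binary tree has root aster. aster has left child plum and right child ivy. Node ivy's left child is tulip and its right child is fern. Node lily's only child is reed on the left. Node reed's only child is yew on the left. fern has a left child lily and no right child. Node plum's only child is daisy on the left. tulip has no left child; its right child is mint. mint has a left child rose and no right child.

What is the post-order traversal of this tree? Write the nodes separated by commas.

Post-order visits the left subtree, then the right subtree, then the node.
At aster: go left to plum.
  At plum: go left to daisy.
    daisy is a leaf — visit daisy.
  At plum: no right child.
  Visit plum.
At aster: go right to ivy.
  At ivy: go left to tulip.
    At tulip: no left child.
    At tulip: go right to mint.
      At mint: go left to rose.
        rose is a leaf — visit rose.
      At mint: no right child.
      Visit mint.
    Visit tulip.
  At ivy: go right to fern.
    At fern: go left to lily.
      At lily: go left to reed.
        At reed: go left to yew.
          yew is a leaf — visit yew.
        At reed: no right child.
        Visit reed.
      At lily: no right child.
      Visit lily.
    At fern: no right child.
    Visit fern.
  Visit ivy.
Visit aster.

daisy, plum, rose, mint, tulip, yew, reed, lily, fern, ivy, aster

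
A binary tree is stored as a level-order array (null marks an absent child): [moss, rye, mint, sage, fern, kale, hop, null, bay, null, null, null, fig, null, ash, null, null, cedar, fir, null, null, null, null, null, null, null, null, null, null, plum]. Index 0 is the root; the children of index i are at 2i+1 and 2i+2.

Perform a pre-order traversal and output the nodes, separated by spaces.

moss rye sage bay cedar fir fern mint kale fig hop ash plum

Pre-order visits the node, then its left subtree, then its right subtree.
Visit moss.
At moss: go left to rye.
  Visit rye.
  At rye: go left to sage.
    Visit sage.
    At sage: no left child.
    At sage: go right to bay.
      Visit bay.
      At bay: go left to cedar.
        cedar is a leaf — visit cedar.
      At bay: go right to fir.
        fir is a leaf — visit fir.
  At rye: go right to fern.
    fern is a leaf — visit fern.
At moss: go right to mint.
  Visit mint.
  At mint: go left to kale.
    Visit kale.
    At kale: no left child.
    At kale: go right to fig.
      fig is a leaf — visit fig.
  At mint: go right to hop.
    Visit hop.
    At hop: no left child.
    At hop: go right to ash.
      Visit ash.
      At ash: go left to plum.
        plum is a leaf — visit plum.
      At ash: no right child.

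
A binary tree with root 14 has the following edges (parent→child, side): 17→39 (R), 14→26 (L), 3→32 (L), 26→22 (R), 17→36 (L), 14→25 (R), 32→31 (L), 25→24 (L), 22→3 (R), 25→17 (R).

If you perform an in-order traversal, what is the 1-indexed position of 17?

In-order visits the left subtree, then the node, then the right subtree.
At 14: go left to 26.
  At 26: no left child.
  Visit 26.
  At 26: go right to 22.
    At 22: no left child.
    Visit 22.
    At 22: go right to 3.
      At 3: go left to 32.
        At 32: go left to 31.
          31 is a leaf — visit 31.
        Visit 32.
        At 32: no right child.
      Visit 3.
      At 3: no right child.
Visit 14.
At 14: go right to 25.
  At 25: go left to 24.
    24 is a leaf — visit 24.
  Visit 25.
  At 25: go right to 17.
    At 17: go left to 36.
      36 is a leaf — visit 36.
    Visit 17.
    At 17: go right to 39.
      39 is a leaf — visit 39.
Full in-order sequence: 26, 22, 31, 32, 3, 14, 24, 25, 36, 17, 39.

10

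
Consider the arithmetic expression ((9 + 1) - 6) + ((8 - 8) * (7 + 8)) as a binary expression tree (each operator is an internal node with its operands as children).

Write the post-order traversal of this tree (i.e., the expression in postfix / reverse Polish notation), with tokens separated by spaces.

9 1 + 6 - 8 8 - 7 8 + * +

Post-order on an expression tree gives postfix notation: for each operator, emit left operand, right operand, then the operator.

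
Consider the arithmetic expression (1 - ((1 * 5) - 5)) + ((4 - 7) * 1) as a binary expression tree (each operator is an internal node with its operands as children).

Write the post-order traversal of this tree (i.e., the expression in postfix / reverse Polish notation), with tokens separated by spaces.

1 1 5 * 5 - - 4 7 - 1 * +

Post-order on an expression tree gives postfix notation: for each operator, emit left operand, right operand, then the operator.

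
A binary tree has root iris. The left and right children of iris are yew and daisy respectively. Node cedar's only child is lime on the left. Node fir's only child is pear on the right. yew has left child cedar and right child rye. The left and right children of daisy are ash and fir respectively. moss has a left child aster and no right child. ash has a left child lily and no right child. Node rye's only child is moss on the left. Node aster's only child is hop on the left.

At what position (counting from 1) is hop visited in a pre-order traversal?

8

Pre-order visits the node, then its left subtree, then its right subtree.
Visit iris.
At iris: go left to yew.
  Visit yew.
  At yew: go left to cedar.
    Visit cedar.
    At cedar: go left to lime.
      lime is a leaf — visit lime.
    At cedar: no right child.
  At yew: go right to rye.
    Visit rye.
    At rye: go left to moss.
      Visit moss.
      At moss: go left to aster.
        Visit aster.
        At aster: go left to hop.
          hop is a leaf — visit hop.
        At aster: no right child.
      At moss: no right child.
    At rye: no right child.
At iris: go right to daisy.
  Visit daisy.
  At daisy: go left to ash.
    Visit ash.
    At ash: go left to lily.
      lily is a leaf — visit lily.
    At ash: no right child.
  At daisy: go right to fir.
    Visit fir.
    At fir: no left child.
    At fir: go right to pear.
      pear is a leaf — visit pear.
Full pre-order sequence: iris, yew, cedar, lime, rye, moss, aster, hop, daisy, ash, lily, fir, pear.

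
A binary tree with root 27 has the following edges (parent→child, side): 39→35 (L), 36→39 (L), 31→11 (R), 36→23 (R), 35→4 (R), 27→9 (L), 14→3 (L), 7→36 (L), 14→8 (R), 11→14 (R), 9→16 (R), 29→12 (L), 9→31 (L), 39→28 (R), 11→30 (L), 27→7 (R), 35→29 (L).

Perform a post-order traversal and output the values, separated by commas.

Post-order visits the left subtree, then the right subtree, then the node.
At 27: go left to 9.
  At 9: go left to 31.
    At 31: no left child.
    At 31: go right to 11.
      At 11: go left to 30.
        30 is a leaf — visit 30.
      At 11: go right to 14.
        At 14: go left to 3.
          3 is a leaf — visit 3.
        At 14: go right to 8.
          8 is a leaf — visit 8.
        Visit 14.
      Visit 11.
    Visit 31.
  At 9: go right to 16.
    16 is a leaf — visit 16.
  Visit 9.
At 27: go right to 7.
  At 7: go left to 36.
    At 36: go left to 39.
      At 39: go left to 35.
        At 35: go left to 29.
          At 29: go left to 12.
            12 is a leaf — visit 12.
          At 29: no right child.
          Visit 29.
        At 35: go right to 4.
          4 is a leaf — visit 4.
        Visit 35.
      At 39: go right to 28.
        28 is a leaf — visit 28.
      Visit 39.
    At 36: go right to 23.
      23 is a leaf — visit 23.
    Visit 36.
  At 7: no right child.
  Visit 7.
Visit 27.

30, 3, 8, 14, 11, 31, 16, 9, 12, 29, 4, 35, 28, 39, 23, 36, 7, 27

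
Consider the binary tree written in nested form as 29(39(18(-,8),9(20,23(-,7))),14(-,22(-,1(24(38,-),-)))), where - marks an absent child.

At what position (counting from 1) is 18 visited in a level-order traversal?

Level-order visits nodes level by level from the root, left to right within each level.
Level 0: 29
Level 1: 39, 14
Level 2: 18, 9, 22
Level 3: 8, 20, 23, 1
Level 4: 7, 24
Level 5: 38
Full level-order sequence: 29, 39, 14, 18, 9, 22, 8, 20, 23, 1, 7, 24, 38.

4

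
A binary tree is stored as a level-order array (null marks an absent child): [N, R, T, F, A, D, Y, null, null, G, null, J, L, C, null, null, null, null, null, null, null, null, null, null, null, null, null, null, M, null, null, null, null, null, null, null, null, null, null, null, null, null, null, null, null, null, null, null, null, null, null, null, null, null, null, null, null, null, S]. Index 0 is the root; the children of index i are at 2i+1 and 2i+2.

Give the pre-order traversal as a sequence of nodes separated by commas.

Pre-order visits the node, then its left subtree, then its right subtree.
Visit N.
At N: go left to R.
  Visit R.
  At R: go left to F.
    F is a leaf — visit F.
  At R: go right to A.
    Visit A.
    At A: go left to G.
      G is a leaf — visit G.
    At A: no right child.
At N: go right to T.
  Visit T.
  At T: go left to D.
    Visit D.
    At D: go left to J.
      J is a leaf — visit J.
    At D: go right to L.
      L is a leaf — visit L.
  At T: go right to Y.
    Visit Y.
    At Y: go left to C.
      Visit C.
      At C: no left child.
      At C: go right to M.
        Visit M.
        At M: no left child.
        At M: go right to S.
          S is a leaf — visit S.
    At Y: no right child.

N, R, F, A, G, T, D, J, L, Y, C, M, S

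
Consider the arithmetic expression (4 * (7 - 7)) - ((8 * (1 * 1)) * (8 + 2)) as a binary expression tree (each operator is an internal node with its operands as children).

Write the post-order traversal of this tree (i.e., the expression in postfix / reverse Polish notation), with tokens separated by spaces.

4 7 7 - * 8 1 1 * * 8 2 + * -

Post-order on an expression tree gives postfix notation: for each operator, emit left operand, right operand, then the operator.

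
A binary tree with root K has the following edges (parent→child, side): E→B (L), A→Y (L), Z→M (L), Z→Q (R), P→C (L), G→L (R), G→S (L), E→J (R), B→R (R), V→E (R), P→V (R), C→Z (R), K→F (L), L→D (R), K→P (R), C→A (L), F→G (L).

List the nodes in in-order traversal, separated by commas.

S, G, L, D, F, K, Y, A, C, M, Z, Q, P, V, B, R, E, J

In-order visits the left subtree, then the node, then the right subtree.
At K: go left to F.
  At F: go left to G.
    At G: go left to S.
      S is a leaf — visit S.
    Visit G.
    At G: go right to L.
      At L: no left child.
      Visit L.
      At L: go right to D.
        D is a leaf — visit D.
  Visit F.
  At F: no right child.
Visit K.
At K: go right to P.
  At P: go left to C.
    At C: go left to A.
      At A: go left to Y.
        Y is a leaf — visit Y.
      Visit A.
      At A: no right child.
    Visit C.
    At C: go right to Z.
      At Z: go left to M.
        M is a leaf — visit M.
      Visit Z.
      At Z: go right to Q.
        Q is a leaf — visit Q.
  Visit P.
  At P: go right to V.
    At V: no left child.
    Visit V.
    At V: go right to E.
      At E: go left to B.
        At B: no left child.
        Visit B.
        At B: go right to R.
          R is a leaf — visit R.
      Visit E.
      At E: go right to J.
        J is a leaf — visit J.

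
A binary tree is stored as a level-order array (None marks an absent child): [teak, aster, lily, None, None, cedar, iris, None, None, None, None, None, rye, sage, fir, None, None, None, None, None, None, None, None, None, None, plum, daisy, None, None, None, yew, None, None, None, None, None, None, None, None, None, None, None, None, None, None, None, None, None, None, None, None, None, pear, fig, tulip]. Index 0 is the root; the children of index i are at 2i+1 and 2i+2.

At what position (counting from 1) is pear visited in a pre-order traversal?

Pre-order visits the node, then its left subtree, then its right subtree.
Visit teak.
At teak: go left to aster.
  aster is a leaf — visit aster.
At teak: go right to lily.
  Visit lily.
  At lily: go left to cedar.
    Visit cedar.
    At cedar: no left child.
    At cedar: go right to rye.
      Visit rye.
      At rye: go left to plum.
        Visit plum.
        At plum: no left child.
        At plum: go right to pear.
          pear is a leaf — visit pear.
      At rye: go right to daisy.
        Visit daisy.
        At daisy: go left to fig.
          fig is a leaf — visit fig.
        At daisy: go right to tulip.
          tulip is a leaf — visit tulip.
  At lily: go right to iris.
    Visit iris.
    At iris: go left to sage.
      sage is a leaf — visit sage.
    At iris: go right to fir.
      Visit fir.
      At fir: no left child.
      At fir: go right to yew.
        yew is a leaf — visit yew.
Full pre-order sequence: teak, aster, lily, cedar, rye, plum, pear, daisy, fig, tulip, iris, sage, fir, yew.

7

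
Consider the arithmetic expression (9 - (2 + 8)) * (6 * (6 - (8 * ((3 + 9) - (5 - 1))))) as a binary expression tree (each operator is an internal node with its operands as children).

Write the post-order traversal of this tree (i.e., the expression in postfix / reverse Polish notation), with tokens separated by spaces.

Post-order on an expression tree gives postfix notation: for each operator, emit left operand, right operand, then the operator.

9 2 8 + - 6 6 8 3 9 + 5 1 - - * - * *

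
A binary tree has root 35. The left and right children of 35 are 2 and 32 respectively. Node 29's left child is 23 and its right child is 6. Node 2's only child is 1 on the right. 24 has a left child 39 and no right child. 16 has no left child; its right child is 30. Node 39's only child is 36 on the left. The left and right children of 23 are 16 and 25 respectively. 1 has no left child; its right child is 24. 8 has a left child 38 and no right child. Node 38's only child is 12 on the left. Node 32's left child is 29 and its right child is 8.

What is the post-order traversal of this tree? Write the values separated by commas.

36, 39, 24, 1, 2, 30, 16, 25, 23, 6, 29, 12, 38, 8, 32, 35

Post-order visits the left subtree, then the right subtree, then the node.
At 35: go left to 2.
  At 2: no left child.
  At 2: go right to 1.
    At 1: no left child.
    At 1: go right to 24.
      At 24: go left to 39.
        At 39: go left to 36.
          36 is a leaf — visit 36.
        At 39: no right child.
        Visit 39.
      At 24: no right child.
      Visit 24.
    Visit 1.
  Visit 2.
At 35: go right to 32.
  At 32: go left to 29.
    At 29: go left to 23.
      At 23: go left to 16.
        At 16: no left child.
        At 16: go right to 30.
          30 is a leaf — visit 30.
        Visit 16.
      At 23: go right to 25.
        25 is a leaf — visit 25.
      Visit 23.
    At 29: go right to 6.
      6 is a leaf — visit 6.
    Visit 29.
  At 32: go right to 8.
    At 8: go left to 38.
      At 38: go left to 12.
        12 is a leaf — visit 12.
      At 38: no right child.
      Visit 38.
    At 8: no right child.
    Visit 8.
  Visit 32.
Visit 35.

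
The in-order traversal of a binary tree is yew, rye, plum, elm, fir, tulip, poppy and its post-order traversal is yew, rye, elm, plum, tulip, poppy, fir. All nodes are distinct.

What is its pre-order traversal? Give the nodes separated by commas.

fir, plum, rye, yew, elm, poppy, tulip

The last element of post-order is the root; it splits in-order into left and right subtrees.
Root fir: left subtree has 4 nodes {yew, rye, plum, elm}, right has 2 {tulip, poppy}.
  Root plum: left subtree has 2 nodes {yew, rye}, right has 1 {elm}.
    Root rye: left subtree has 1 node {yew}, right has 0 { }.
  Root poppy: left subtree has 1 node {tulip}, right has 0 { }.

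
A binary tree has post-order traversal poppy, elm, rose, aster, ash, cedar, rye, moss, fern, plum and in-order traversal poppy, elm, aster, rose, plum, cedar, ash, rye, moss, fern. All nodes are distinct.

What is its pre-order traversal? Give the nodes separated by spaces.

plum aster elm poppy rose fern moss rye cedar ash

The last element of post-order is the root; it splits in-order into left and right subtrees.
Root plum: left subtree has 4 nodes {poppy, elm, aster, rose}, right has 5 {cedar, ash, rye, moss, fern}.
  Root aster: left subtree has 2 nodes {poppy, elm}, right has 1 {rose}.
    Root elm: left subtree has 1 node {poppy}, right has 0 { }.
  Root fern: left subtree has 4 nodes {cedar, ash, rye, moss}, right has 0 { }.
    Root moss: left subtree has 3 nodes {cedar, ash, rye}, right has 0 { }.
      Root rye: left subtree has 2 nodes {cedar, ash}, right has 0 { }.
        Root cedar: left subtree has 0 nodes { }, right has 1 {ash}.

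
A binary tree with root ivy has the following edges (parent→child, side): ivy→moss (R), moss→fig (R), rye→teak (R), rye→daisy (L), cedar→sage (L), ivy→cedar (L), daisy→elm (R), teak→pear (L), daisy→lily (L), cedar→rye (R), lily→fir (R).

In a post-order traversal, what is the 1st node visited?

sage

Post-order visits the left subtree, then the right subtree, then the node.
At ivy: go left to cedar.
  At cedar: go left to sage.
    sage is a leaf — visit sage.
  At cedar: go right to rye.
    At rye: go left to daisy.
      At daisy: go left to lily.
        At lily: no left child.
        At lily: go right to fir.
          fir is a leaf — visit fir.
        Visit lily.
      At daisy: go right to elm.
        elm is a leaf — visit elm.
      Visit daisy.
    At rye: go right to teak.
      At teak: go left to pear.
        pear is a leaf — visit pear.
      At teak: no right child.
      Visit teak.
    Visit rye.
  Visit cedar.
At ivy: go right to moss.
  At moss: no left child.
  At moss: go right to fig.
    fig is a leaf — visit fig.
  Visit moss.
Visit ivy.
Full post-order sequence: sage, fir, lily, elm, daisy, pear, teak, rye, cedar, fig, moss, ivy.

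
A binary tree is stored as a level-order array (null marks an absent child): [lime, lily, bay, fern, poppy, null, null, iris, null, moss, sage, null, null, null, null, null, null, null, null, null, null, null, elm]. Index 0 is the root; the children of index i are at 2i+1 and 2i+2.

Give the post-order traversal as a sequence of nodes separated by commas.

iris, fern, moss, elm, sage, poppy, lily, bay, lime

Post-order visits the left subtree, then the right subtree, then the node.
At lime: go left to lily.
  At lily: go left to fern.
    At fern: go left to iris.
      iris is a leaf — visit iris.
    At fern: no right child.
    Visit fern.
  At lily: go right to poppy.
    At poppy: go left to moss.
      moss is a leaf — visit moss.
    At poppy: go right to sage.
      At sage: no left child.
      At sage: go right to elm.
        elm is a leaf — visit elm.
      Visit sage.
    Visit poppy.
  Visit lily.
At lime: go right to bay.
  bay is a leaf — visit bay.
Visit lime.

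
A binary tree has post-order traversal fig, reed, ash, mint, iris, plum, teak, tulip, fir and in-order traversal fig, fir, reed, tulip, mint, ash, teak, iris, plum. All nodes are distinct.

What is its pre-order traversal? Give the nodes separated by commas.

The last element of post-order is the root; it splits in-order into left and right subtrees.
Root fir: left subtree has 1 node {fig}, right has 7 {reed, tulip, mint, ash, teak, iris, plum}.
  Root tulip: left subtree has 1 node {reed}, right has 5 {mint, ash, teak, iris, plum}.
    Root teak: left subtree has 2 nodes {mint, ash}, right has 2 {iris, plum}.
      Root mint: left subtree has 0 nodes { }, right has 1 {ash}.
      Root plum: left subtree has 1 node {iris}, right has 0 { }.

fir, fig, tulip, reed, teak, mint, ash, plum, iris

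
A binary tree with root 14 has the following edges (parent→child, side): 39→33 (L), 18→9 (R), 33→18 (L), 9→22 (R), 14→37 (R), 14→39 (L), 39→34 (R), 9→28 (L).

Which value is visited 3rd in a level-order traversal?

Level-order visits nodes level by level from the root, left to right within each level.
Level 0: 14
Level 1: 39, 37
Level 2: 33, 34
Level 3: 18
Level 4: 9
Level 5: 28, 22
Full level-order sequence: 14, 39, 37, 33, 34, 18, 9, 28, 22.

37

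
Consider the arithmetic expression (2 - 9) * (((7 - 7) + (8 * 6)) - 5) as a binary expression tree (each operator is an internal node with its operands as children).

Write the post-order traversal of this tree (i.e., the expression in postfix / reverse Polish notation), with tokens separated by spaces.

2 9 - 7 7 - 8 6 * + 5 - *

Post-order on an expression tree gives postfix notation: for each operator, emit left operand, right operand, then the operator.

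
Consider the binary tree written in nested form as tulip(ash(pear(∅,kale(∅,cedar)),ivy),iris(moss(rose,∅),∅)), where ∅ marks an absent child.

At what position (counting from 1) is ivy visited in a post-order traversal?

Post-order visits the left subtree, then the right subtree, then the node.
At tulip: go left to ash.
  At ash: go left to pear.
    At pear: no left child.
    At pear: go right to kale.
      At kale: no left child.
      At kale: go right to cedar.
        cedar is a leaf — visit cedar.
      Visit kale.
    Visit pear.
  At ash: go right to ivy.
    ivy is a leaf — visit ivy.
  Visit ash.
At tulip: go right to iris.
  At iris: go left to moss.
    At moss: go left to rose.
      rose is a leaf — visit rose.
    At moss: no right child.
    Visit moss.
  At iris: no right child.
  Visit iris.
Visit tulip.
Full post-order sequence: cedar, kale, pear, ivy, ash, rose, moss, iris, tulip.

4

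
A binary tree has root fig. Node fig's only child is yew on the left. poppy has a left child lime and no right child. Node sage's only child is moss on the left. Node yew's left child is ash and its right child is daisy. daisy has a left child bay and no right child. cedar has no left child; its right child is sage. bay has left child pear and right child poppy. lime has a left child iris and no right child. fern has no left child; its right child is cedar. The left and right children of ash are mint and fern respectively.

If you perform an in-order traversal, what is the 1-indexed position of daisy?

13

In-order visits the left subtree, then the node, then the right subtree.
At fig: go left to yew.
  At yew: go left to ash.
    At ash: go left to mint.
      mint is a leaf — visit mint.
    Visit ash.
    At ash: go right to fern.
      At fern: no left child.
      Visit fern.
      At fern: go right to cedar.
        At cedar: no left child.
        Visit cedar.
        At cedar: go right to sage.
          At sage: go left to moss.
            moss is a leaf — visit moss.
          Visit sage.
          At sage: no right child.
  Visit yew.
  At yew: go right to daisy.
    At daisy: go left to bay.
      At bay: go left to pear.
        pear is a leaf — visit pear.
      Visit bay.
      At bay: go right to poppy.
        At poppy: go left to lime.
          At lime: go left to iris.
            iris is a leaf — visit iris.
          Visit lime.
          At lime: no right child.
        Visit poppy.
        At poppy: no right child.
    Visit daisy.
    At daisy: no right child.
Visit fig.
At fig: no right child.
Full in-order sequence: mint, ash, fern, cedar, moss, sage, yew, pear, bay, iris, lime, poppy, daisy, fig.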